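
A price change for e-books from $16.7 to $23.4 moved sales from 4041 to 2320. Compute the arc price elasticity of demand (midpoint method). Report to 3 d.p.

ΔQ = 2320 − 4041 = -1721; ΔP = 23.4 − 16.7 = 6.7.
Midpoints: P̄ = 20.05, Q̄ = 3180.5.
ε = (ΔQ/ΔP)(P̄/Q̄) = (-1721/6.7)(20.05/3180.5).

-1.619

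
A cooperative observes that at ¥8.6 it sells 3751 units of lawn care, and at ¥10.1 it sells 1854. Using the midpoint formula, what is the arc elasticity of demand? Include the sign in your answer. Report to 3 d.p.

-4.219

ΔQ = 1854 − 3751 = -1897; ΔP = 10.1 − 8.6 = 1.5.
Midpoints: P̄ = 9.35, Q̄ = 2802.5.
ε = (ΔQ/ΔP)(P̄/Q̄) = (-1897/1.5)(9.35/2802.5).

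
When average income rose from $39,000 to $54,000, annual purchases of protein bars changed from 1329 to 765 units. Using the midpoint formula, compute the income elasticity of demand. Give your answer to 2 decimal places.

ΔQ = -564, ΔI = 15000. Midpoints: Ī = 46,500, Q̄ = 1047.0.
ε_I = (ΔQ/ΔI)(Ī/Q̄) = (-564/15000)(46500/1047.0).

-1.67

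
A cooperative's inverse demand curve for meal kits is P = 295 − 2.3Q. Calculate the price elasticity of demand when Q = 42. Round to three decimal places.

-2.054

At Q = 42, P = 295 − 2.3(42) = 198.40.
dP/dQ = −2.3, so dQ/dP = 1/(−2.3) = -0.435.
ε = (dQ/dP)(P/Q) = (-0.435)(198.40/42).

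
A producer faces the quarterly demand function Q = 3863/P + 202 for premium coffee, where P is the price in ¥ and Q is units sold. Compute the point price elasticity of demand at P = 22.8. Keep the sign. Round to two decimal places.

-0.46

At P = 22.8, Q = 371.430.
dQ/dP = −3863/P² = -7.431.
ε = (dQ/dP)(P/Q) = (-7.431)(22.8/371.430).
|ε| < 1, so demand is inelastic at this price.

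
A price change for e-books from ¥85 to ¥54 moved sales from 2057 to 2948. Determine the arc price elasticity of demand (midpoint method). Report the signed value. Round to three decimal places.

-0.798

ΔQ = 2948 − 2057 = 891; ΔP = 54 − 85 = -31.
Midpoints: P̄ = 69.50, Q̄ = 2502.5.
ε = (ΔQ/ΔP)(P̄/Q̄) = (891/-31)(69.50/2502.5).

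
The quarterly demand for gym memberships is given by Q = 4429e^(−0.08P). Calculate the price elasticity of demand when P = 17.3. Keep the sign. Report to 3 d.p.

-1.384

At P = 17.3, Q = 1109.793.
dQ/dP = −0.08·4429e^(−0.08P) = −0.08Q = -88.783.
ε = (dQ/dP)(P/Q) = (-88.783)(17.3/1109.793).
|ε| > 1, so demand is elastic at this price.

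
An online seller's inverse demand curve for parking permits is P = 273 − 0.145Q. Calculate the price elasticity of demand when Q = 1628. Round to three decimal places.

-0.156

At Q = 1628, P = 273 − 0.145(1628) = 36.94.
dP/dQ = −0.145, so dQ/dP = 1/(−0.145) = -6.897.
ε = (dQ/dP)(P/Q) = (-6.897)(36.94/1628).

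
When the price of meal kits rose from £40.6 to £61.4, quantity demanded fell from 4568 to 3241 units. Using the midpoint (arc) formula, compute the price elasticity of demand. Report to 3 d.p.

-0.833

ΔQ = 3241 − 4568 = -1327; ΔP = 61.4 − 40.6 = 20.8.
Midpoints: P̄ = 51.00, Q̄ = 3904.5.
ε = (ΔQ/ΔP)(P̄/Q̄) = (-1327/20.8)(51.00/3904.5).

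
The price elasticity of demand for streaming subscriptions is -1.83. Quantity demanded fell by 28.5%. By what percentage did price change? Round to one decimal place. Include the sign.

15.6%

%ΔP ≈ %ΔQ / ε = (-28.5%)/(-1.83) = 15.57%.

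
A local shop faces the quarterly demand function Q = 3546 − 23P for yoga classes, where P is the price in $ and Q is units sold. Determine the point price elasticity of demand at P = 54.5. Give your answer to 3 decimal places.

At P = 54.5, Q = 2292.500.
dQ/dP = −23.
ε = (dQ/dP)(P/Q) = (-23)(54.5/2292.500).

-0.547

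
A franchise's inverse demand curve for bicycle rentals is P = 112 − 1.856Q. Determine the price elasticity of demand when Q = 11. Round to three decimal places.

At Q = 11, P = 112 − 1.856(11) = 91.58.
dP/dQ = −1.856, so dQ/dP = 1/(−1.856) = -0.539.
ε = (dQ/dP)(P/Q) = (-0.539)(91.58/11).

-4.486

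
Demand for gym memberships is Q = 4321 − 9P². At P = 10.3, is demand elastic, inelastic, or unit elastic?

Q = 3366.190, dQ/dP = -185.400.
ε = (dQ/dP)(P/Q) ≈ -0.567.
|ε| = 0.57 < 1.

inelastic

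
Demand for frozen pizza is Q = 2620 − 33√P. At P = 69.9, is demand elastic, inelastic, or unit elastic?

Q = 2344.099, dQ/dP = -1.974.
ε = (dQ/dP)(P/Q) ≈ -0.059.
|ε| = 0.06 < 1.

inelastic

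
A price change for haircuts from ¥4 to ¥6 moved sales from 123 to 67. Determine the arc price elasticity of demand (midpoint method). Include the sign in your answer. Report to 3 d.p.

ΔQ = 67 − 123 = -56; ΔP = 6 − 4 = 2.
Midpoints: P̄ = 5.00, Q̄ = 95.0.
ε = (ΔQ/ΔP)(P̄/Q̄) = (-56/2)(5.00/95.0).

-1.474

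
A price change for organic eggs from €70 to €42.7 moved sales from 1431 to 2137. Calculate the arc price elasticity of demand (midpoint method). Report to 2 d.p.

-0.82

ΔQ = 2137 − 1431 = 706; ΔP = 42.7 − 70 = -27.3.
Midpoints: P̄ = 56.35, Q̄ = 1784.0.
ε = (ΔQ/ΔP)(P̄/Q̄) = (706/-27.3)(56.35/1784.0).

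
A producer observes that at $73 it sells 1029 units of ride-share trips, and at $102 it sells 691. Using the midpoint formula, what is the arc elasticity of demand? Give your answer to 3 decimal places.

-1.186

ΔQ = 691 − 1029 = -338; ΔP = 102 − 73 = 29.
Midpoints: P̄ = 87.50, Q̄ = 860.0.
ε = (ΔQ/ΔP)(P̄/Q̄) = (-338/29)(87.50/860.0).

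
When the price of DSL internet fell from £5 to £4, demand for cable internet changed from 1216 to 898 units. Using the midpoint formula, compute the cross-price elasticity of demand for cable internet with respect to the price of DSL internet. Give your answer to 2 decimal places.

ΔQ_x = 898 − 1216 = -318; ΔP_y = 4 − 5 = -1.
Midpoints: P̄_y = 4.50, Q̄_x = 1057.0.
ε_xy = (ΔQ_x/ΔP_y)(P̄_y/Q̄_x) = (-318/-1)(4.50/1057.0).

1.35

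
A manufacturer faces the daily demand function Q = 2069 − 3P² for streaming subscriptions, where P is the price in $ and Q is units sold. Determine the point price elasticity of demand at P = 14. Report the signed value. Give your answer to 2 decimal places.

At P = 14, Q = 1481.
dQ/dP = −6P = -84.
ε = (dQ/dP)(P/Q) = (-84)(14/1481).
|ε| < 1, so demand is inelastic at this price.

-0.79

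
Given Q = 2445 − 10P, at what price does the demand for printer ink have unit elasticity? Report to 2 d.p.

For linear demand Q = a − bP, ε = −bP/(a − bP). |ε| = 1 when bP = a − bP, i.e. P = a/(2b).
P = 2445/(2·10) = 2445/20 = 122.2500.

122.25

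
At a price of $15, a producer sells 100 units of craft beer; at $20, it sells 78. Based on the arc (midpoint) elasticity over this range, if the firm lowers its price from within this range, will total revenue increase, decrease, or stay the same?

Arc ε = (-22/5)(17.50/89.0) ≈ -0.865.
|ε| = 0.87 < 1, so demand is inelastic. A price cut therefore reduces total revenue.

decrease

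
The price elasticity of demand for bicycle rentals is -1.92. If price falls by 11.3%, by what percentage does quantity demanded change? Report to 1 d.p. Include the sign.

%ΔQ ≈ ε × %ΔP = (-1.92)(-11.3%) = 21.70%.

21.7%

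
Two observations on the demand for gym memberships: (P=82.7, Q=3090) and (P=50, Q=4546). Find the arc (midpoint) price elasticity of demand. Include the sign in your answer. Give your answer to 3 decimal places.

-0.774

ΔQ = 4546 − 3090 = 1456; ΔP = 50 − 82.7 = -32.7.
Midpoints: P̄ = 66.35, Q̄ = 3818.0.
ε = (ΔQ/ΔP)(P̄/Q̄) = (1456/-32.7)(66.35/3818.0).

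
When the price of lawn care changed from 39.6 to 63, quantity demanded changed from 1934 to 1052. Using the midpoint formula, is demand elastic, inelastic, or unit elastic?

elastic

Arc ε ≈ -1.295.
|ε| = 1.30 > 1.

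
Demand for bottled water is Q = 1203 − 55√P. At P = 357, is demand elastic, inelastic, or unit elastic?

Q = 163.806, dQ/dP = -1.455.
ε = (dQ/dP)(P/Q) ≈ -3.172.
|ε| = 3.17 > 1.

elastic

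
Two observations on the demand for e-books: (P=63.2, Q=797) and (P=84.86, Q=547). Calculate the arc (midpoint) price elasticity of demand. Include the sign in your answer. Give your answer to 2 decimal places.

ΔQ = 547 − 797 = -250; ΔP = 84.86 − 63.2 = 21.66.
Midpoints: P̄ = 74.03, Q̄ = 672.0.
ε = (ΔQ/ΔP)(P̄/Q̄) = (-250/21.66)(74.03/672.0).

-1.27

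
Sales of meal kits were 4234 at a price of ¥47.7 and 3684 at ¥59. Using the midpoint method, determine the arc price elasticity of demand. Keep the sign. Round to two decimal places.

-0.66

ΔQ = 3684 − 4234 = -550; ΔP = 59 − 47.7 = 11.3.
Midpoints: P̄ = 53.35, Q̄ = 3959.0.
ε = (ΔQ/ΔP)(P̄/Q̄) = (-550/11.3)(53.35/3959.0).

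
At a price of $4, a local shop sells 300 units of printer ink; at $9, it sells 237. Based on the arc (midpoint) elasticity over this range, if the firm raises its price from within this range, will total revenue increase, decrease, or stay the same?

increase

Arc ε = (-63/5)(6.50/268.5) ≈ -0.305.
|ε| = 0.31 < 1, so demand is inelastic. A price rise therefore raises total revenue.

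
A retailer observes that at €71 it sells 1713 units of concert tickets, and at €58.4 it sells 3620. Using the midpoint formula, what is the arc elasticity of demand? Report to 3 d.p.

ΔQ = 3620 − 1713 = 1907; ΔP = 58.4 − 71 = -12.6.
Midpoints: P̄ = 64.70, Q̄ = 2666.5.
ε = (ΔQ/ΔP)(P̄/Q̄) = (1907/-12.6)(64.70/2666.5).

-3.672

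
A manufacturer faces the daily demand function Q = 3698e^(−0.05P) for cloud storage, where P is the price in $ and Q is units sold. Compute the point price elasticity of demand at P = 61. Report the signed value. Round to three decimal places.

At P = 61, Q = 175.133.
dQ/dP = −0.05·3698e^(−0.05P) = −0.05Q = -8.757.
ε = (dQ/dP)(P/Q) = (-8.757)(61/175.133).

-3.050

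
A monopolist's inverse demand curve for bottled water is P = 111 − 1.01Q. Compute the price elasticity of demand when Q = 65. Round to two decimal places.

-0.69

At Q = 65, P = 111 − 1.01(65) = 45.35.
dP/dQ = −1.01, so dQ/dP = 1/(−1.01) = -0.990.
ε = (dQ/dP)(P/Q) = (-0.990)(45.35/65).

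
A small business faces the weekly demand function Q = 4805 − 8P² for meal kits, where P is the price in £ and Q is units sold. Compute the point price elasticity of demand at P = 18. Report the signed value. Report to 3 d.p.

-2.343

At P = 18, Q = 2213.
dQ/dP = −16P = -288.
ε = (dQ/dP)(P/Q) = (-288)(18/2213).
|ε| > 1, so demand is elastic at this price.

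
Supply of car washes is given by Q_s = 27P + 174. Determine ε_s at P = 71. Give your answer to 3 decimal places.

0.917

At P = 71, Q_s = 2091.
dQ_s/dP = 27.
ε_s = (dQ_s/dP)(P/Q_s) = (27)(71/2091).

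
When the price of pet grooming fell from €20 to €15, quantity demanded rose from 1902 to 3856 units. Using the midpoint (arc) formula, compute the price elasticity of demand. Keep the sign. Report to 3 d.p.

-2.375

ΔQ = 3856 − 1902 = 1954; ΔP = 15 − 20 = -5.
Midpoints: P̄ = 17.50, Q̄ = 2879.0.
ε = (ΔQ/ΔP)(P̄/Q̄) = (1954/-5)(17.50/2879.0).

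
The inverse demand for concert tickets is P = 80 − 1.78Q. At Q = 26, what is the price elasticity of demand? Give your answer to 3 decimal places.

At Q = 26, P = 80 − 1.78(26) = 33.72.
dP/dQ = −1.78, so dQ/dP = 1/(−1.78) = -0.562.
ε = (dQ/dP)(P/Q) = (-0.562)(33.72/26).

-0.729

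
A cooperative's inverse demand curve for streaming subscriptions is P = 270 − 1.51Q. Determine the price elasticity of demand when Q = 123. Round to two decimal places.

At Q = 123, P = 270 − 1.51(123) = 84.27.
dP/dQ = −1.51, so dQ/dP = 1/(−1.51) = -0.662.
ε = (dQ/dP)(P/Q) = (-0.662)(84.27/123).

-0.45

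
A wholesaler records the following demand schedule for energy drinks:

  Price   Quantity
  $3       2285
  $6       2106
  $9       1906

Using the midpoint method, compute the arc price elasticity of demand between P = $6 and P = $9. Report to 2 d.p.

At P = 6, Q = 2106; at P = 9, Q = 1906.
ΔQ = -200, ΔP = 3. Midpoints: P̄ = 7.50, Q̄ = 2006.0.
ε = (ΔQ/ΔP)(P̄/Q̄) = (-200/3)(7.50/2006.0).

-0.25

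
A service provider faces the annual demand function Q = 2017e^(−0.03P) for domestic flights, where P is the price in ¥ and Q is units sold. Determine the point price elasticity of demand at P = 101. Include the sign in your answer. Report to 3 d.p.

-3.030

At P = 101, Q = 97.453.
dQ/dP = −0.03·2017e^(−0.03P) = −0.03Q = -2.924.
ε = (dQ/dP)(P/Q) = (-2.924)(101/97.453).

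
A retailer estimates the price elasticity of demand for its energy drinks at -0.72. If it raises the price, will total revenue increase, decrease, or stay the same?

increase

|ε| = 0.72 < 1, so demand is inelastic. A price rise therefore raises total revenue.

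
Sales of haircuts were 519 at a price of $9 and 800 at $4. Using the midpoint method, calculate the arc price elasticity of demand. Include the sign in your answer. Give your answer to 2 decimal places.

-0.55

ΔQ = 800 − 519 = 281; ΔP = 4 − 9 = -5.
Midpoints: P̄ = 6.50, Q̄ = 659.5.
ε = (ΔQ/ΔP)(P̄/Q̄) = (281/-5)(6.50/659.5).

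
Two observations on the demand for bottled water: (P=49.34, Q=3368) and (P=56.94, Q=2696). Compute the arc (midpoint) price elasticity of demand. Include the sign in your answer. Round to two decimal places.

-1.55

ΔQ = 2696 − 3368 = -672; ΔP = 56.94 − 49.34 = 7.6.
Midpoints: P̄ = 53.14, Q̄ = 3032.0.
ε = (ΔQ/ΔP)(P̄/Q̄) = (-672/7.6)(53.14/3032.0).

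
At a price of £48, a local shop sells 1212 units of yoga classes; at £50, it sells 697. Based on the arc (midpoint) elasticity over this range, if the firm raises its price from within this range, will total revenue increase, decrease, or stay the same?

decrease

Arc ε = (-515/2)(49.00/954.5) ≈ -13.219.
|ε| = 13.22 > 1, so demand is elastic. A price rise therefore reduces total revenue.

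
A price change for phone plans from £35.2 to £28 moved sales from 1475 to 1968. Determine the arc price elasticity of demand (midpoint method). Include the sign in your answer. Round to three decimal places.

ΔQ = 1968 − 1475 = 493; ΔP = 28 − 35.2 = -7.2.
Midpoints: P̄ = 31.60, Q̄ = 1721.5.
ε = (ΔQ/ΔP)(P̄/Q̄) = (493/-7.2)(31.60/1721.5).

-1.257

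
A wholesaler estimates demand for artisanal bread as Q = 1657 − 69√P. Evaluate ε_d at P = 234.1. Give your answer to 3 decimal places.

-0.878

At P = 234.1, Q = 601.277.
dQ/dP = −69/(2√P) = -2.255.
ε = (dQ/dP)(P/Q) = (-2.255)(234.1/601.277).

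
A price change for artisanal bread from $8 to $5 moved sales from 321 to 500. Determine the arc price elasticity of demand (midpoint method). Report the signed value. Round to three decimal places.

ΔQ = 500 − 321 = 179; ΔP = 5 − 8 = -3.
Midpoints: P̄ = 6.50, Q̄ = 410.5.
ε = (ΔQ/ΔP)(P̄/Q̄) = (179/-3)(6.50/410.5).

-0.945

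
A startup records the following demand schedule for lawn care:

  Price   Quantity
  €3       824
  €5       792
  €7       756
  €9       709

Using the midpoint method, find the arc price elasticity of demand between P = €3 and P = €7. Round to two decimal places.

At P = 3, Q = 824; at P = 7, Q = 756.
ΔQ = -68, ΔP = 4. Midpoints: P̄ = 5.00, Q̄ = 790.0.
ε = (ΔQ/ΔP)(P̄/Q̄) = (-68/4)(5.00/790.0).

-0.11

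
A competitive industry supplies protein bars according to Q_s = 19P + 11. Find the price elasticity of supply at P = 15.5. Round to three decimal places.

0.964

At P = 15.5, Q_s = 305.50.
dQ_s/dP = 19.
ε_s = (dQ_s/dP)(P/Q_s) = (19)(15.5/305.50).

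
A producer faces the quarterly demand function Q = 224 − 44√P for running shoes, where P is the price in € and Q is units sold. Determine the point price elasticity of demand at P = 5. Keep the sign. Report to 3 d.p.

At P = 5, Q = 125.613.
dQ/dP = −44/(2√P) = -9.839.
ε = (dQ/dP)(P/Q) = (-9.839)(5/125.613).
|ε| < 1, so demand is inelastic at this price.

-0.392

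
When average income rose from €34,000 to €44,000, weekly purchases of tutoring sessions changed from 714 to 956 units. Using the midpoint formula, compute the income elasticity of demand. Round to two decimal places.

1.13

ΔQ = 242, ΔI = 10000. Midpoints: Ī = 39,000, Q̄ = 835.0.
ε_I = (ΔQ/ΔI)(Ī/Q̄) = (242/10000)(39000/835.0).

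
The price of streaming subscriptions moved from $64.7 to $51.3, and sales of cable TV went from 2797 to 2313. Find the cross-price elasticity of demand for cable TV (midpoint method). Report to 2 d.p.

0.82

ΔQ_x = 2313 − 2797 = -484; ΔP_y = 51.3 − 64.7 = -13.4.
Midpoints: P̄_y = 58.00, Q̄_x = 2555.0.
ε_xy = (ΔQ_x/ΔP_y)(P̄_y/Q̄_x) = (-484/-13.4)(58.00/2555.0).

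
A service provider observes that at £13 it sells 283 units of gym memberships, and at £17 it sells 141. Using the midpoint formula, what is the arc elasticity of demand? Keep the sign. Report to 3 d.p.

-2.512

ΔQ = 141 − 283 = -142; ΔP = 17 − 13 = 4.
Midpoints: P̄ = 15.00, Q̄ = 212.0.
ε = (ΔQ/ΔP)(P̄/Q̄) = (-142/4)(15.00/212.0).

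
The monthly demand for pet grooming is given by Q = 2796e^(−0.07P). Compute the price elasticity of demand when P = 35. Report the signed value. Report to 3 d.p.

-2.450

At P = 35, Q = 241.277.
dQ/dP = −0.07·2796e^(−0.07P) = −0.07Q = -16.889.
ε = (dQ/dP)(P/Q) = (-16.889)(35/241.277).
|ε| > 1, so demand is elastic at this price.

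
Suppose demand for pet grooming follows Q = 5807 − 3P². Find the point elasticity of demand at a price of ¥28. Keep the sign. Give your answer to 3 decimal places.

At P = 28, Q = 3455.
dQ/dP = −6P = -168.
ε = (dQ/dP)(P/Q) = (-168)(28/3455).

-1.362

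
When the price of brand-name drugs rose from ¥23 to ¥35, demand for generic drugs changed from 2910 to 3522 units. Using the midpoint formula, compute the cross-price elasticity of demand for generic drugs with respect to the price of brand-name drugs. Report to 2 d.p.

ΔQ_x = 3522 − 2910 = 612; ΔP_y = 35 − 23 = 12.
Midpoints: P̄_y = 29.00, Q̄_x = 3216.0.
ε_xy = (ΔQ_x/ΔP_y)(P̄_y/Q̄_x) = (612/12)(29.00/3216.0).
ε_xy > 0, so the goods are substitutes.

0.46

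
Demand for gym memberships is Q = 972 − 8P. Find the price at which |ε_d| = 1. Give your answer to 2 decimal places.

60.75

For linear demand Q = a − bP, ε = −bP/(a − bP). |ε| = 1 when bP = a − bP, i.e. P = a/(2b).
P = 972/(2·8) = 972/16 = 60.7500.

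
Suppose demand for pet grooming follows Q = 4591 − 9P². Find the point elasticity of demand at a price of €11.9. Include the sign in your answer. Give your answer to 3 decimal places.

-0.769

At P = 11.9, Q = 3316.510.
dQ/dP = −18P = -214.200.
ε = (dQ/dP)(P/Q) = (-214.200)(11.9/3316.510).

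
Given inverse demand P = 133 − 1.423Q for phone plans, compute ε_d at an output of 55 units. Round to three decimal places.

-0.699

At Q = 55, P = 133 − 1.423(55) = 54.73.
dP/dQ = −1.423, so dQ/dP = 1/(−1.423) = -0.703.
ε = (dQ/dP)(P/Q) = (-0.703)(54.73/55).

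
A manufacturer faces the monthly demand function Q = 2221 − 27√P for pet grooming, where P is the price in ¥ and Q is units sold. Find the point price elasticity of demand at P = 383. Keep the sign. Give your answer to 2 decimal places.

At P = 383, Q = 1692.600.
dQ/dP = −27/(2√P) = -0.690.
ε = (dQ/dP)(P/Q) = (-0.690)(383/1692.600).

-0.16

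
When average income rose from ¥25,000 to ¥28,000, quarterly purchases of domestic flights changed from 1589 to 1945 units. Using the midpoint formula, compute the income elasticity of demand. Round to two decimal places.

ΔQ = 356, ΔI = 3000. Midpoints: Ī = 26,500, Q̄ = 1767.0.
ε_I = (ΔQ/ΔI)(Ī/Q̄) = (356/3000)(26500/1767.0).

1.78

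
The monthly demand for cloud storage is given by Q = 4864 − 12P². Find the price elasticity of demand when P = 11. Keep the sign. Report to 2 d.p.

At P = 11, Q = 3412.
dQ/dP = −24P = -264.
ε = (dQ/dP)(P/Q) = (-264)(11/3412).

-0.85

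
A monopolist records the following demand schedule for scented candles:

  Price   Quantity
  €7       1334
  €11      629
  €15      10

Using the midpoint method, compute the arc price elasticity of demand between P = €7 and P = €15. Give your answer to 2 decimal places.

-2.71

At P = 7, Q = 1334; at P = 15, Q = 10.
ΔQ = -1324, ΔP = 8. Midpoints: P̄ = 11.00, Q̄ = 672.0.
ε = (ΔQ/ΔP)(P̄/Q̄) = (-1324/8)(11.00/672.0).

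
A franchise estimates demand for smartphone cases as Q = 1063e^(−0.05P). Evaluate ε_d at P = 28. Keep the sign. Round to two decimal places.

-1.40

At P = 28, Q = 262.133.
dQ/dP = −0.05·1063e^(−0.05P) = −0.05Q = -13.107.
ε = (dQ/dP)(P/Q) = (-13.107)(28/262.133).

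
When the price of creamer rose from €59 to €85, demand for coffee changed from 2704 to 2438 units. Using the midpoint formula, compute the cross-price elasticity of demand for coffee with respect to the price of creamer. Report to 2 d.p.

ΔQ_x = 2438 − 2704 = -266; ΔP_y = 85 − 59 = 26.
Midpoints: P̄_y = 72.00, Q̄_x = 2571.0.
ε_xy = (ΔQ_x/ΔP_y)(P̄_y/Q̄_x) = (-266/26)(72.00/2571.0).

-0.29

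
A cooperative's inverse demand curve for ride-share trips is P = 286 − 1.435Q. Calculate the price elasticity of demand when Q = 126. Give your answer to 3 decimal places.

-0.582

At Q = 126, P = 286 − 1.435(126) = 105.19.
dP/dQ = −1.435, so dQ/dP = 1/(−1.435) = -0.697.
ε = (dQ/dP)(P/Q) = (-0.697)(105.19/126).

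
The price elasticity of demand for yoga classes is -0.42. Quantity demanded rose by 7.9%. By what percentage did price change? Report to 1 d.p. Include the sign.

%ΔP ≈ %ΔQ / ε = (7.9%)/(-0.42) = -18.81%.

-18.8%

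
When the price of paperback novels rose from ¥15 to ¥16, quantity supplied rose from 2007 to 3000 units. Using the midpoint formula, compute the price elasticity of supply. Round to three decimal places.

ΔQ = 3000 − 2007 = 993; ΔP = 16 − 15 = 1.
Midpoints: P̄ = 15.50, Q̄ = 2503.5.
ε_s = (ΔQ/ΔP)(P̄/Q̄) = (993/1)(15.50/2503.5).

6.148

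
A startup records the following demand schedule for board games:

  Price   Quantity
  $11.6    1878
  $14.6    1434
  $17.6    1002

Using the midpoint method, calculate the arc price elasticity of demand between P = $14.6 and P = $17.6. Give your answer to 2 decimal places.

At P = 14.6, Q = 1434; at P = 17.6, Q = 1002.
ΔQ = -432, ΔP = 3.0. Midpoints: P̄ = 16.10, Q̄ = 1218.0.
ε = (ΔQ/ΔP)(P̄/Q̄) = (-432/3.0)(16.10/1218.0).

-1.90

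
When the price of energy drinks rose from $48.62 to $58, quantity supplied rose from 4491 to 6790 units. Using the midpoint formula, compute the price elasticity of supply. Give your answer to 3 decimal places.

2.316

ΔQ = 6790 − 4491 = 2299; ΔP = 58 − 48.62 = 9.38.
Midpoints: P̄ = 53.31, Q̄ = 5640.5.
ε_s = (ΔQ/ΔP)(P̄/Q̄) = (2299/9.38)(53.31/5640.5).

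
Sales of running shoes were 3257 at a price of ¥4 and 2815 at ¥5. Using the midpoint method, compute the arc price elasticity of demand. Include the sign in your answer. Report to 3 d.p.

ΔQ = 2815 − 3257 = -442; ΔP = 5 − 4 = 1.
Midpoints: P̄ = 4.50, Q̄ = 3036.0.
ε = (ΔQ/ΔP)(P̄/Q̄) = (-442/1)(4.50/3036.0).

-0.655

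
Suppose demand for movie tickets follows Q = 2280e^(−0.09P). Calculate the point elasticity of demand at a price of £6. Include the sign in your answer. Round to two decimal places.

At P = 6, Q = 1328.666.
dQ/dP = −0.09·2280e^(−0.09P) = −0.09Q = -119.580.
ε = (dQ/dP)(P/Q) = (-119.580)(6/1328.666).

-0.54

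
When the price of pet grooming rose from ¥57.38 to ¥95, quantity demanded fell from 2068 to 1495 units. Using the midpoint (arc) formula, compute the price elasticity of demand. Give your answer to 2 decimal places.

-0.65

ΔQ = 1495 − 2068 = -573; ΔP = 95 − 57.38 = 37.62.
Midpoints: P̄ = 76.19, Q̄ = 1781.5.
ε = (ΔQ/ΔP)(P̄/Q̄) = (-573/37.62)(76.19/1781.5).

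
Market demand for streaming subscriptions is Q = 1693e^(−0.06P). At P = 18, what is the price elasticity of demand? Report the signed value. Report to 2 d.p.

At P = 18, Q = 574.935.
dQ/dP = −0.06·1693e^(−0.06P) = −0.06Q = -34.496.
ε = (dQ/dP)(P/Q) = (-34.496)(18/574.935).

-1.08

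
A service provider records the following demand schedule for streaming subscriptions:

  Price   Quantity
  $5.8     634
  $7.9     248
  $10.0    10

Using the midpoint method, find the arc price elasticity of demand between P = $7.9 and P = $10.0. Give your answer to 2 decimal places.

-7.86

At P = 7.9, Q = 248; at P = 10.0, Q = 10.
ΔQ = -238, ΔP = 2.1. Midpoints: P̄ = 8.95, Q̄ = 129.0.
ε = (ΔQ/ΔP)(P̄/Q̄) = (-238/2.1)(8.95/129.0).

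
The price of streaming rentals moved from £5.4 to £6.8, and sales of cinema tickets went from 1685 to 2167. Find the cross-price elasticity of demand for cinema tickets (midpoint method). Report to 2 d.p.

1.09

ΔQ_x = 2167 − 1685 = 482; ΔP_y = 6.8 − 5.4 = 1.4.
Midpoints: P̄_y = 6.10, Q̄_x = 1926.0.
ε_xy = (ΔQ_x/ΔP_y)(P̄_y/Q̄_x) = (482/1.4)(6.10/1926.0).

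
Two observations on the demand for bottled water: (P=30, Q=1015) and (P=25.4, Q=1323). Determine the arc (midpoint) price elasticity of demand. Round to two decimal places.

ΔQ = 1323 − 1015 = 308; ΔP = 25.4 − 30 = -4.6.
Midpoints: P̄ = 27.70, Q̄ = 1169.0.
ε = (ΔQ/ΔP)(P̄/Q̄) = (308/-4.6)(27.70/1169.0).

-1.59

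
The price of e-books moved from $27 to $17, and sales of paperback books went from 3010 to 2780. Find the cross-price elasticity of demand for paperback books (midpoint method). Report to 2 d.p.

ΔQ_x = 2780 − 3010 = -230; ΔP_y = 17 − 27 = -10.
Midpoints: P̄_y = 22.00, Q̄_x = 2895.0.
ε_xy = (ΔQ_x/ΔP_y)(P̄_y/Q̄_x) = (-230/-10)(22.00/2895.0).

0.17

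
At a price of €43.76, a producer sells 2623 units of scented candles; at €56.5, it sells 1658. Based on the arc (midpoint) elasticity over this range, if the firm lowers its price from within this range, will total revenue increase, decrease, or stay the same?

Arc ε = (-965/12.74)(50.13/2140.5) ≈ -1.774.
|ε| = 1.77 > 1, so demand is elastic. A price cut therefore raises total revenue.

increase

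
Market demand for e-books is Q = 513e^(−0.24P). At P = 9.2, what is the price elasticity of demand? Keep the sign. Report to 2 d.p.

At P = 9.2, Q = 56.389.
dQ/dP = −0.24·513e^(−0.24P) = −0.24Q = -13.533.
ε = (dQ/dP)(P/Q) = (-13.533)(9.2/56.389).
|ε| > 1, so demand is elastic at this price.

-2.21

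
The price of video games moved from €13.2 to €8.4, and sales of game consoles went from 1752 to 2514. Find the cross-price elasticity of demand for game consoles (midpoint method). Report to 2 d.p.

-0.80

ΔQ_x = 2514 − 1752 = 762; ΔP_y = 8.4 − 13.2 = -4.8.
Midpoints: P̄_y = 10.80, Q̄_x = 2133.0.
ε_xy = (ΔQ_x/ΔP_y)(P̄_y/Q̄_x) = (762/-4.8)(10.80/2133.0).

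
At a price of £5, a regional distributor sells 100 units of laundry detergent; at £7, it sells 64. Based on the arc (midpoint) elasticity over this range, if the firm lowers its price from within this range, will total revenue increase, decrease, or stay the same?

Arc ε = (-36/2)(6.00/82.0) ≈ -1.317.
|ε| = 1.32 > 1, so demand is elastic. A price cut therefore raises total revenue.

increase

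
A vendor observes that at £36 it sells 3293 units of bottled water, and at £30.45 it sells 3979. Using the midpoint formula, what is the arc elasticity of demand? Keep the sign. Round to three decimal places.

ΔQ = 3979 − 3293 = 686; ΔP = 30.45 − 36 = -5.55.
Midpoints: P̄ = 33.23, Q̄ = 3636.0.
ε = (ΔQ/ΔP)(P̄/Q̄) = (686/-5.55)(33.23/3636.0).

-1.129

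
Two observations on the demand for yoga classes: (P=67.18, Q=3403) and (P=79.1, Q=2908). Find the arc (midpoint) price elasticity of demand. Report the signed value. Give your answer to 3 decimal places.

-0.963

ΔQ = 2908 − 3403 = -495; ΔP = 79.1 − 67.18 = 11.92.
Midpoints: P̄ = 73.14, Q̄ = 3155.5.
ε = (ΔQ/ΔP)(P̄/Q̄) = (-495/11.92)(73.14/3155.5).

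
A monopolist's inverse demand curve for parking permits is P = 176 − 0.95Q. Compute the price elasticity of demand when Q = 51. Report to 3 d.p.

At Q = 51, P = 176 − 0.95(51) = 127.55.
dP/dQ = −0.95, so dQ/dP = 1/(−0.95) = -1.053.
ε = (dQ/dP)(P/Q) = (-1.053)(127.55/51).

-2.633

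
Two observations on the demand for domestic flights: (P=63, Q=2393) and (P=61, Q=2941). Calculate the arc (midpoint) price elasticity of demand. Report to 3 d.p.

-6.370

ΔQ = 2941 − 2393 = 548; ΔP = 61 − 63 = -2.
Midpoints: P̄ = 62.00, Q̄ = 2667.0.
ε = (ΔQ/ΔP)(P̄/Q̄) = (548/-2)(62.00/2667.0).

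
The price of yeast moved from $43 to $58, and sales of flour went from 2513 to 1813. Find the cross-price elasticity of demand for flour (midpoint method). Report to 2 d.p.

-1.09

ΔQ_x = 1813 − 2513 = -700; ΔP_y = 58 − 43 = 15.
Midpoints: P̄_y = 50.50, Q̄_x = 2163.0.
ε_xy = (ΔQ_x/ΔP_y)(P̄_y/Q̄_x) = (-700/15)(50.50/2163.0).
ε_xy < 0, so the goods are complements.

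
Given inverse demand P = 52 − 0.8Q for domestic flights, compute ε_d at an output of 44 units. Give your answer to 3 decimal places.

At Q = 44, P = 52 − 0.8(44) = 16.80.
dP/dQ = −0.8, so dQ/dP = 1/(−0.8) = -1.250.
ε = (dQ/dP)(P/Q) = (-1.250)(16.80/44).

-0.477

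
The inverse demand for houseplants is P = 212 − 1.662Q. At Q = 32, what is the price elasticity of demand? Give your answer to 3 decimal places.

-2.986

At Q = 32, P = 212 − 1.662(32) = 158.82.
dP/dQ = −1.662, so dQ/dP = 1/(−1.662) = -0.602.
ε = (dQ/dP)(P/Q) = (-0.602)(158.82/32).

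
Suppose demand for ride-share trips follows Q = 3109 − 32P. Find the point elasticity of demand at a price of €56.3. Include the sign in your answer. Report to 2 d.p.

At P = 56.3, Q = 1307.400.
dQ/dP = −32.
ε = (dQ/dP)(P/Q) = (-32)(56.3/1307.400).
|ε| > 1, so demand is elastic at this price.

-1.38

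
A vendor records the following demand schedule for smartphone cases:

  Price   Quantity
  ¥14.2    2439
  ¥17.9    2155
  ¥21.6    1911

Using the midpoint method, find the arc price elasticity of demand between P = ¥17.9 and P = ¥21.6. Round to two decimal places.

At P = 17.9, Q = 2155; at P = 21.6, Q = 1911.
ΔQ = -244, ΔP = 3.7. Midpoints: P̄ = 19.75, Q̄ = 2033.0.
ε = (ΔQ/ΔP)(P̄/Q̄) = (-244/3.7)(19.75/2033.0).

-0.64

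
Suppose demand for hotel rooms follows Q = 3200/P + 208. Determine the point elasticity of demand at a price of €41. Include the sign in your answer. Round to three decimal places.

At P = 41, Q = 286.049.
dQ/dP = −3200/P² = -1.904.
ε = (dQ/dP)(P/Q) = (-1.904)(41/286.049).

-0.273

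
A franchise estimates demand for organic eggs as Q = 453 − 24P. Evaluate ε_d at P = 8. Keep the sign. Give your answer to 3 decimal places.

At P = 8, Q = 261.
dQ/dP = −24.
ε = (dQ/dP)(P/Q) = (-24)(8/261).

-0.736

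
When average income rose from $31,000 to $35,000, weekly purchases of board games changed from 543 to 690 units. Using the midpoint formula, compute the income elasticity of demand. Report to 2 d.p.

ΔQ = 147, ΔI = 4000. Midpoints: Ī = 33,000, Q̄ = 616.5.
ε_I = (ΔQ/ΔI)(Ī/Q̄) = (147/4000)(33000/616.5).
ε_I > 0, so the good is normal.

1.97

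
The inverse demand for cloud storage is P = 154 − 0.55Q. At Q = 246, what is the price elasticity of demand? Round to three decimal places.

-0.138

At Q = 246, P = 154 − 0.55(246) = 18.70.
dP/dQ = −0.55, so dQ/dP = 1/(−0.55) = -1.818.
ε = (dQ/dP)(P/Q) = (-1.818)(18.70/246).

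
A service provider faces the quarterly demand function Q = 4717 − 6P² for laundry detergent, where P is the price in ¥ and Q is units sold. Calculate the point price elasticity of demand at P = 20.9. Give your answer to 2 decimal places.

At P = 20.9, Q = 2096.140.
dQ/dP = −12P = -250.800.
ε = (dQ/dP)(P/Q) = (-250.800)(20.9/2096.140).

-2.50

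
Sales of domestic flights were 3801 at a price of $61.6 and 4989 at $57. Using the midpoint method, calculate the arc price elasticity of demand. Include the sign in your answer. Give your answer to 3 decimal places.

-3.485

ΔQ = 4989 − 3801 = 1188; ΔP = 57 − 61.6 = -4.6.
Midpoints: P̄ = 59.30, Q̄ = 4395.0.
ε = (ΔQ/ΔP)(P̄/Q̄) = (1188/-4.6)(59.30/4395.0).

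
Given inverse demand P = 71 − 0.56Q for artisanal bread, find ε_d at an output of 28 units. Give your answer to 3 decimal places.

At Q = 28, P = 71 − 0.56(28) = 55.32.
dP/dQ = −0.56, so dQ/dP = 1/(−0.56) = -1.786.
ε = (dQ/dP)(P/Q) = (-1.786)(55.32/28).

-3.528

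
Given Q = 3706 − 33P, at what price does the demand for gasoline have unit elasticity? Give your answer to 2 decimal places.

56.15

For linear demand Q = a − bP, ε = −bP/(a − bP). |ε| = 1 when bP = a − bP, i.e. P = a/(2b).
P = 3706/(2·33) = 3706/66 = 56.1515.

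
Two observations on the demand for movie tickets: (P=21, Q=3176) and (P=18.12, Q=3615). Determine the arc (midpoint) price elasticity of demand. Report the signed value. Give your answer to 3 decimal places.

-0.878

ΔQ = 3615 − 3176 = 439; ΔP = 18.12 − 21 = -2.88.
Midpoints: P̄ = 19.56, Q̄ = 3395.5.
ε = (ΔQ/ΔP)(P̄/Q̄) = (439/-2.88)(19.56/3395.5).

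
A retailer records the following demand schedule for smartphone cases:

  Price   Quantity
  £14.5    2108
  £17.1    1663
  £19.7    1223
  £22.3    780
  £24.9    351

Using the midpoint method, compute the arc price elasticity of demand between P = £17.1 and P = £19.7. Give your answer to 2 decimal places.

At P = 17.1, Q = 1663; at P = 19.7, Q = 1223.
ΔQ = -440, ΔP = 2.6. Midpoints: P̄ = 18.40, Q̄ = 1443.0.
ε = (ΔQ/ΔP)(P̄/Q̄) = (-440/2.6)(18.40/1443.0).

-2.16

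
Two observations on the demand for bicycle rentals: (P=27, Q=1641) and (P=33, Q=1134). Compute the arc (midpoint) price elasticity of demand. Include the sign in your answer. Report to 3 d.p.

-1.827

ΔQ = 1134 − 1641 = -507; ΔP = 33 − 27 = 6.
Midpoints: P̄ = 30.00, Q̄ = 1387.5.
ε = (ΔQ/ΔP)(P̄/Q̄) = (-507/6)(30.00/1387.5).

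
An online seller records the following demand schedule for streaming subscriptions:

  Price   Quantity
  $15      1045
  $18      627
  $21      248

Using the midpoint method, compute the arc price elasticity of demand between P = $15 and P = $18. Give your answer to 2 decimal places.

At P = 15, Q = 1045; at P = 18, Q = 627.
ΔQ = -418, ΔP = 3. Midpoints: P̄ = 16.50, Q̄ = 836.0.
ε = (ΔQ/ΔP)(P̄/Q̄) = (-418/3)(16.50/836.0).

-2.75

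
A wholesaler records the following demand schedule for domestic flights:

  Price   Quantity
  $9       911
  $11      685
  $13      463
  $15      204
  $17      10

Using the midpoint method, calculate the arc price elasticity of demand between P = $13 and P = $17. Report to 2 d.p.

-7.18

At P = 13, Q = 463; at P = 17, Q = 10.
ΔQ = -453, ΔP = 4. Midpoints: P̄ = 15.00, Q̄ = 236.5.
ε = (ΔQ/ΔP)(P̄/Q̄) = (-453/4)(15.00/236.5).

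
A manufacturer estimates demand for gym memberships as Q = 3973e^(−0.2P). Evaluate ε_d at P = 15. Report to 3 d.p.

-3.000

At P = 15, Q = 197.804.
dQ/dP = −0.2·3973e^(−0.2P) = −0.2Q = -39.561.
ε = (dQ/dP)(P/Q) = (-39.561)(15/197.804).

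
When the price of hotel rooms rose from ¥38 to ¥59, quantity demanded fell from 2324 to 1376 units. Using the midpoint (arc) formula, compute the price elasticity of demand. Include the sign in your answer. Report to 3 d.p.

-1.183

ΔQ = 1376 − 2324 = -948; ΔP = 59 − 38 = 21.
Midpoints: P̄ = 48.50, Q̄ = 1850.0.
ε = (ΔQ/ΔP)(P̄/Q̄) = (-948/21)(48.50/1850.0).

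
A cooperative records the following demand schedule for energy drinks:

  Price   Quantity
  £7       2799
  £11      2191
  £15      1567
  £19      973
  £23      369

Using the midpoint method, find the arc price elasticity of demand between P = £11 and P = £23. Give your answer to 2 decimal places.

-2.02

At P = 11, Q = 2191; at P = 23, Q = 369.
ΔQ = -1822, ΔP = 12. Midpoints: P̄ = 17.00, Q̄ = 1280.0.
ε = (ΔQ/ΔP)(P̄/Q̄) = (-1822/12)(17.00/1280.0).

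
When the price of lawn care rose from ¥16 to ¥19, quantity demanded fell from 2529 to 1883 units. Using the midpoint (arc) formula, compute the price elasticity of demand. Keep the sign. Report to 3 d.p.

-1.708

ΔQ = 1883 − 2529 = -646; ΔP = 19 − 16 = 3.
Midpoints: P̄ = 17.50, Q̄ = 2206.0.
ε = (ΔQ/ΔP)(P̄/Q̄) = (-646/3)(17.50/2206.0).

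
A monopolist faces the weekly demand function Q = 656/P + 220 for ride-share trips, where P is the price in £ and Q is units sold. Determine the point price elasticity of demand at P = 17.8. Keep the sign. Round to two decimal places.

At P = 17.8, Q = 256.854.
dQ/dP = −656/P² = -2.070.
ε = (dQ/dP)(P/Q) = (-2.070)(17.8/256.854).

-0.14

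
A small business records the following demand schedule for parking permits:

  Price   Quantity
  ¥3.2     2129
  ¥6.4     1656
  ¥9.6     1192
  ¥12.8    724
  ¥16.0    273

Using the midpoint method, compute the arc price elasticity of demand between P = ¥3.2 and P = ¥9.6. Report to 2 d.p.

At P = 3.2, Q = 2129; at P = 9.6, Q = 1192.
ΔQ = -937, ΔP = 6.4. Midpoints: P̄ = 6.40, Q̄ = 1660.5.
ε = (ΔQ/ΔP)(P̄/Q̄) = (-937/6.4)(6.40/1660.5).

-0.56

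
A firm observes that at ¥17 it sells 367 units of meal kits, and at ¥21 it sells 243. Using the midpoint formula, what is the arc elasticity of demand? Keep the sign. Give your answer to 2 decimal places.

-1.93

ΔQ = 243 − 367 = -124; ΔP = 21 − 17 = 4.
Midpoints: P̄ = 19.00, Q̄ = 305.0.
ε = (ΔQ/ΔP)(P̄/Q̄) = (-124/4)(19.00/305.0).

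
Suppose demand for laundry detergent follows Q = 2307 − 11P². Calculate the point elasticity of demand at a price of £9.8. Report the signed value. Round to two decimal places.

-1.69

At P = 9.8, Q = 1250.560.
dQ/dP = −22P = -215.600.
ε = (dQ/dP)(P/Q) = (-215.600)(9.8/1250.560).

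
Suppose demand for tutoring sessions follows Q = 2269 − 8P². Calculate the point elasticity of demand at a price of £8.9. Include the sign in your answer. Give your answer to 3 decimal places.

At P = 8.9, Q = 1635.320.
dQ/dP = −16P = -142.400.
ε = (dQ/dP)(P/Q) = (-142.400)(8.9/1635.320).

-0.775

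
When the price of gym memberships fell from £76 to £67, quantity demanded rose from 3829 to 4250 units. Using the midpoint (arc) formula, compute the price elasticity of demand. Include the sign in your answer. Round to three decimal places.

-0.828

ΔQ = 4250 − 3829 = 421; ΔP = 67 − 76 = -9.
Midpoints: P̄ = 71.50, Q̄ = 4039.5.
ε = (ΔQ/ΔP)(P̄/Q̄) = (421/-9)(71.50/4039.5).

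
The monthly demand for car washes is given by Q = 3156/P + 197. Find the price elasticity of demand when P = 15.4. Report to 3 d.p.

At P = 15.4, Q = 401.935.
dQ/dP = −3156/P² = -13.307.
ε = (dQ/dP)(P/Q) = (-13.307)(15.4/401.935).
|ε| < 1, so demand is inelastic at this price.

-0.510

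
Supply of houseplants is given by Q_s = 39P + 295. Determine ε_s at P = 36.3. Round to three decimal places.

At P = 36.3, Q_s = 1710.70.
dQ_s/dP = 39.
ε_s = (dQ_s/dP)(P/Q_s) = (39)(36.3/1710.70).

0.828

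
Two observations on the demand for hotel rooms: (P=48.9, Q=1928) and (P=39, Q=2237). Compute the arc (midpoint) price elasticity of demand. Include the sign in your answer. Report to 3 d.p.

-0.659

ΔQ = 2237 − 1928 = 309; ΔP = 39 − 48.9 = -9.9.
Midpoints: P̄ = 43.95, Q̄ = 2082.5.
ε = (ΔQ/ΔP)(P̄/Q̄) = (309/-9.9)(43.95/2082.5).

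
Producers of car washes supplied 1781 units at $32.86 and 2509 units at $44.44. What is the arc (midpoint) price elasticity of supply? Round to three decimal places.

1.133

ΔQ = 2509 − 1781 = 728; ΔP = 44.44 − 32.86 = 11.58.
Midpoints: P̄ = 38.65, Q̄ = 2145.0.
ε_s = (ΔQ/ΔP)(P̄/Q̄) = (728/11.58)(38.65/2145.0).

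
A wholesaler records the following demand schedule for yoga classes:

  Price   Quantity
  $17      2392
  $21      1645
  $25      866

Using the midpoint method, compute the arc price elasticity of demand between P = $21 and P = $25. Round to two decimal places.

-3.57

At P = 21, Q = 1645; at P = 25, Q = 866.
ΔQ = -779, ΔP = 4. Midpoints: P̄ = 23.00, Q̄ = 1255.5.
ε = (ΔQ/ΔP)(P̄/Q̄) = (-779/4)(23.00/1255.5).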